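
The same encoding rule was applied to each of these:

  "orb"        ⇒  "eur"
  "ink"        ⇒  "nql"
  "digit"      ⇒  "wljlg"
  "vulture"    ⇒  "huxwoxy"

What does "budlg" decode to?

diary

Read the word backwards and shift each letter +3.
Undoing it on budlg: shift back: b−3=y, u−3=r, d−3=a, l−3=i, g−3=d → yraid; then reverse → diary.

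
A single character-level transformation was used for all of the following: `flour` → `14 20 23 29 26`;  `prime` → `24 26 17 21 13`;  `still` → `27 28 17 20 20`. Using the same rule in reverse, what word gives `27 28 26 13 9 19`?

streak

Each letter is replaced by its alphabet position (a=1..z=26) + 8.
Reversing it on 27 28 26 13 9 19: 27→(27−8)÷1=19=s, 28→(28−8)÷1=20=t, 26→(26−8)÷1=18=r, 13→(13−8)÷1=5=e, 9→(9−8)÷1=1=a, 19→(19−8)÷1=11=k.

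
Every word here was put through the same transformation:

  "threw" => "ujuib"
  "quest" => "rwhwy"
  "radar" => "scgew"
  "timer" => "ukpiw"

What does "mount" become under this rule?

nqxry

In threw: t→u is +1, h→j is +2, r→u is +3, e→i is +4 — the shift increases by 1 each position. Each letter shifts forward by (position + 1), i.e. 1, 2, 3, … — the shift grows by one for each successive letter.
For mount: m+1=n, o+2=q, u+3=x, n+4=r, t+5=y.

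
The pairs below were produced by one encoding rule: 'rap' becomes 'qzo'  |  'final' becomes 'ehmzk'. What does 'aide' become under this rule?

zhcd

Compare letters: r→q is +25, a→z is +25, p→o is +25 — a constant shift. Each letter is shifted forward by 25 in the alphabet (a Caesar shift of +25).
For aide: a+25=z, i+25=h, d+25=c, e+25=d.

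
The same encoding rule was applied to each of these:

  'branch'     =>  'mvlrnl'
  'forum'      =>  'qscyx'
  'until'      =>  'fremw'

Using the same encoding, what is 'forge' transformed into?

Shifts by position in branch: pos 0: b→m (+11), pos 1: r→v (+4), pos 2: a→l (+11), pos 3: n→r (+4) — repeating every 2. It's a Vigenère-style cipher with numeric key [11,4]: position i shifts by key[i mod 2].
For forge: f+11=q, o+4=s, r+11=c, g+4=k, e+11=p.

qsckp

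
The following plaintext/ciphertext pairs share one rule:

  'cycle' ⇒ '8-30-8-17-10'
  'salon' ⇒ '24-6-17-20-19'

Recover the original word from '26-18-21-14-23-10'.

c is letter #3 and maps to 8: an offset of 5. Each letter is replaced by its alphabet position (a=1..z=26) + 5.
Undoing it on 26-18-21-14-23-10: 26→(26−5)÷1=21=u, 18→(18−5)÷1=13=m, 21→(21−5)÷1=16=p, 14→(14−5)÷1=9=i, 23→(23−5)÷1=18=r, 10→(10−5)÷1=5=e.

umpire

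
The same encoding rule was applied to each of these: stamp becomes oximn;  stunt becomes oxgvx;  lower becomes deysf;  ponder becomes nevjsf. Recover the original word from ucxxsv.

kitten

s(18)→o(14) and t(19)→x(23) fit y≡9x+8 (mod 26); the inverse of 9 mod 26 is 3. Each letter's alphabet position (a=0..z=25) is mapped through 9·x+8 mod 26 — an affine cipher.
Reversing it on ucxxsv: u(20)→3·(20−8)≡10=k; c(2)→3·(2−8)≡8=i; x(23)→3·(23−8)≡19=t; x(23)→3·(23−8)≡19=t; s(18)→3·(18−8)≡4=e; v(21)→3·(21−8)≡13=n (all mod 26).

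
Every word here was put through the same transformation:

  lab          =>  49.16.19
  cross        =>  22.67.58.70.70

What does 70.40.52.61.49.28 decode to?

l(#12)→49 and a(#1)→16: differences scale by 3, so n = 3·pos + 13. Each letter becomes 3×(its alphabet position, a=1..z=26) + 13.
Reversing it on 70.40.52.61.49.28: 70→(70−13)÷3=19=s, 40→(40−13)÷3=9=i, 52→(52−13)÷3=13=m, 61→(61−13)÷3=16=p, 49→(49−13)÷3=12=l, 28→(28−13)÷3=5=e.

simple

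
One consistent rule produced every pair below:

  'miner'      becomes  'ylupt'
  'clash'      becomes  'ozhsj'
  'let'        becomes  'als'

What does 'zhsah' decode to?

The output letters match the input read backwards, each shifted +7: miner reversed is renim. The word is reversed, then every letter is shifted forward by 7.
Decoding zhsah: shift back: z−7=s, h−7=a, s−7=l, a−7=t, h−7=a → salta; then reverse → atlas.

atlas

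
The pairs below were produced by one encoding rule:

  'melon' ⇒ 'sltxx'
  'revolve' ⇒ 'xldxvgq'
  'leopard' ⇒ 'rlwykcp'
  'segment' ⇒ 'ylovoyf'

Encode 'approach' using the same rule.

gwxaylou

In melon: m→s is +6, e→l is +7, l→t is +8, o→x is +9 — the shift increases by 1 each position. Each letter shifts forward by (position + 6), i.e. 6, 7, 8, … — the shift grows by one for each successive letter.
For approach: a+6=g, p+7=w, p+8=x, r+9=a, o+10=y, a+11=l, c+12=o, h+13=u.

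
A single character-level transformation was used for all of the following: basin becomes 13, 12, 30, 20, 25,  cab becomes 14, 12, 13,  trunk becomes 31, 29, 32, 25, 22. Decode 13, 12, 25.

ban

Each letter is replaced by its alphabet position (a=1..z=26) + 11.
Decoding 13, 12, 25: 13→(13−11)÷1=2=b, 12→(12−11)÷1=1=a, 25→(25−11)÷1=14=n.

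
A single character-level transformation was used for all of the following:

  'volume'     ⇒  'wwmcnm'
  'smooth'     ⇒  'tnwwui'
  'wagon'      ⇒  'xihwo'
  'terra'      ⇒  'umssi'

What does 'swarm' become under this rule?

txisn

The rule splits by letter class: vowels +8, consonants +1.
Applying it to swarm: s(cons)+1=t, w(cons)+1=x, a(vowel)+8=i, r(cons)+1=s, m(cons)+1=n.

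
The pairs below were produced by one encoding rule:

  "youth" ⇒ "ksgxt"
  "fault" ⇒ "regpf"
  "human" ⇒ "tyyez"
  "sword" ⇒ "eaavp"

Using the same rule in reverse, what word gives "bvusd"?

prior

The shifts repeat in a cycle of length 2: positions 0,1,… shift by +12, +4, then the pattern repeats.
Reversing it on bvusd: b−12=p, v−4=r, u−12=i, s−4=o, d−12=r.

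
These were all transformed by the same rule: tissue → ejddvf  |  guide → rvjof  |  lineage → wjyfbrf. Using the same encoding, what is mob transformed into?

xpm

Vowels shift forward by 1 and consonants shift forward by 11.
On mob: m(cons)+11=x, o(vowel)+1=p, b(cons)+11=m.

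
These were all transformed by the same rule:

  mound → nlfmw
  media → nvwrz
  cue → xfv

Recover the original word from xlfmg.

count

Each pair mirrors across the alphabet (m↔n, o↔l, u↔f): positions sum to 25. This is the alphabet-reversal cipher (Atbash): a becomes z, b becomes y, etc.
Undoing it on xlfmg: x↔c, l↔o, f↔u, m↔n, g↔t.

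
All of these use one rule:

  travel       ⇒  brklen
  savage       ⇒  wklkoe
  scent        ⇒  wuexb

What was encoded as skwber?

t(19)→b(1) and r(17)→r(17) fit y≡5x+10 (mod 26); the inverse of 5 mod 26 is 21. This is an affine cipher: with a=0,…,z=25, each position x becomes (5x+10) mod 26.
Reversing it on skwber: s(18)→21·(18−10)≡12=m; k(10)→21·(10−10)≡0=a; w(22)→21·(22−10)≡18=s; b(1)→21·(1−10)≡19=t; e(4)→21·(4−10)≡4=e; r(17)→21·(17−10)≡17=r (all mod 26).

master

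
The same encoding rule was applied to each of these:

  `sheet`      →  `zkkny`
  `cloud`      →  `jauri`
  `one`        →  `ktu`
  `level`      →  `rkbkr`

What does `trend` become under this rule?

jtkxz

The output letters match the input read backwards, each shifted +6: sheet reversed is teehs. Read the word backwards and shift each letter +6.
For trend: reverse → dnert; then shift: d+6=j, n+6=t, e+6=k, r+6=x, t+6=z.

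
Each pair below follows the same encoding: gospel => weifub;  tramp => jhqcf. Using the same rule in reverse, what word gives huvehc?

Compare letters: g→w is +16, o→e is +16, s→i is +16 — a constant shift. This is a Caesar cipher with shift 16.
Decoding huvehc: h−16=r, u−16=e, v−16=f, e−16=o, h−16=r, c−16=m.

reform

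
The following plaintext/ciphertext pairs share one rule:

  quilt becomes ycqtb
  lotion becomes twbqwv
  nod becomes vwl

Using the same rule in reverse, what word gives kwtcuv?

column

Compare letters: q→y is +8, u→c is +8, i→q is +8 — a constant shift. Every letter moves 8 places later in the alphabet, wrapping around z→a.
Decoding kwtcuv: k−8=c, w−8=o, t−8=l, c−8=u, u−8=m, v−8=n.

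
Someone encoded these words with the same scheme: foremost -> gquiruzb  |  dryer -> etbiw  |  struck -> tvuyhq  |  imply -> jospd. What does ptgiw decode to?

order

Letter i (0-indexed) is shifted by i+1, so successive shifts are 1, 2, 3, ….
Undoing it on ptgiw: p−1=o, t−2=r, g−3=d, i−4=e, w−5=r.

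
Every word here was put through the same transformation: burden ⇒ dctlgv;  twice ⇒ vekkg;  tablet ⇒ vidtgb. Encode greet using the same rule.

izgmv

Shifts by position in burden: pos 0: b→d (+2), pos 1: u→c (+8), pos 2: r→t (+2), pos 3: d→l (+8) — repeating every 2. It's a Vigenère-style cipher with numeric key [2,8]: position i shifts by key[i mod 2].
For greet: g+2=i, r+8=z, e+2=g, e+8=m, t+2=v.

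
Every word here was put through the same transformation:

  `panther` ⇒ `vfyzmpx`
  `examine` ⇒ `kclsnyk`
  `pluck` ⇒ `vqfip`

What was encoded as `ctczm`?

worth

Shifts by position in panther: pos 0: p→v (+6), pos 1: a→f (+5), pos 2: n→y (+11), pos 3: t→z (+6), pos 4: h→m (+5), pos 5: e→p (+11) — repeating every 3. It's a Vigenère-style cipher with numeric key [6,5,11]: position i shifts by key[i mod 3].
Decoding ctczm: c−6=w, t−5=o, c−11=r, z−6=t, m−5=h.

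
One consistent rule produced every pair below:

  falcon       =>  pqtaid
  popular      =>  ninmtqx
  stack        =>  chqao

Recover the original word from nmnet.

f(5)→p(15) and a(0)→q(16) fit y≡5x+16 (mod 26); the inverse of 5 mod 26 is 21. Each letter's alphabet position (a=0..z=25) is mapped through 5·x+16 mod 26 — an affine cipher.
Decoding nmnet: n(13)→21·(13−16)≡15=p; m(12)→21·(12−16)≡20=u; n(13)→21·(13−16)≡15=p; e(4)→21·(4−16)≡8=i; t(19)→21·(19−16)≡11=l (all mod 26).

pupil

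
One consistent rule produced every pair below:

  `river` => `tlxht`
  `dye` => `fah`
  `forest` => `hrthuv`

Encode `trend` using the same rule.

vthpf

The shift depends on letter class: consonant r→t is +2, but vowel i→l is +3. Two shifts are in play — +3 for a/e/i/o/u, +2 for every other letter.
On trend: t(cons)+2=v, r(cons)+2=t, e(vowel)+3=h, n(cons)+2=p, d(cons)+2=f.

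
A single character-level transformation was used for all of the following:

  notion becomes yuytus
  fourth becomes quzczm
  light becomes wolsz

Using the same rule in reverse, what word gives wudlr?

Shifts by position in notion: pos 0: n→y (+11), pos 1: o→u (+6), pos 2: t→y (+5), pos 3: i→t (+11), pos 4: o→u (+6), pos 5: n→s (+5) — repeating every 3. A repeating key of period 3 is used — shifts +11, +6, +5 over and over.
Reversing it on wudlr: w−11=l, u−6=o, d−5=y, l−11=a, r−6=l.

loyal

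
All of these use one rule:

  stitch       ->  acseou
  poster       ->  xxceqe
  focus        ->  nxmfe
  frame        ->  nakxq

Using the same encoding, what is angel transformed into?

In stitch: s→a is +8, t→c is +9, i→s is +10, t→e is +11 — the shift increases by 1 each position. The shift increases by 1 at each position, starting from +8: 8, 9, 10, ….
On angel: a+8=i, n+9=w, g+10=q, e+11=p, l+12=x.

iwqpx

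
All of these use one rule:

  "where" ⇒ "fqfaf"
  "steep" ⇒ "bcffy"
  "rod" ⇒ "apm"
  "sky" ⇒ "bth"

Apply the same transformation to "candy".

lbwmh

The shift depends on letter class: consonant w→f is +9, but vowel e→f is +1. Two shifts are in play — +1 for a/e/i/o/u, +9 for every other letter.
On candy: c(cons)+9=l, a(vowel)+1=b, n(cons)+9=w, d(cons)+9=m, y(cons)+9=h.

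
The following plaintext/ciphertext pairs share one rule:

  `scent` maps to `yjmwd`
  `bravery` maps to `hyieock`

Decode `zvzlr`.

The shift increases by 1 at each position, starting from +6: 6, 7, 8, ….
Undoing it on zvzlr: z−6=t, v−7=o, z−8=r, l−9=c, r−10=h.

torch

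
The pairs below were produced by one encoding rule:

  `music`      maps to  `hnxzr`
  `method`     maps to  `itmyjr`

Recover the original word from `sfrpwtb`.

The output letters match the input read backwards, each shifted +5: music reversed is cisum. Two steps: reverse the string, then apply a Caesar shift of +5.
Reversing it on sfrpwtb: shift back: s−5=n, f−5=a, r−5=m, p−5=k, w−5=r, t−5=o, b−5=w → namkrow; then reverse → workman.

workman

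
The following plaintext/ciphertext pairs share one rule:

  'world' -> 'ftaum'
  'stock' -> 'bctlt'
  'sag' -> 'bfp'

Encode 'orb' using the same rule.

The shift depends on letter class: consonant w→f is +9, but vowel o→t is +5. Vowels shift forward by 5 and consonants shift forward by 9.
Applying it to orb: o(vowel)+5=t, r(cons)+9=a, b(cons)+9=k.

tak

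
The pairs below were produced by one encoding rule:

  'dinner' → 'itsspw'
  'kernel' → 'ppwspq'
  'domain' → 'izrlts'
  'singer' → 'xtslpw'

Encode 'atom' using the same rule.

lyzr

The shift depends on letter class: consonant d→i is +5, but vowel i→t is +11. Two shifts are in play — +11 for a/e/i/o/u, +5 for every other letter.
Applying it to atom: a(vowel)+11=l, t(cons)+5=y, o(vowel)+11=z, m(cons)+5=r.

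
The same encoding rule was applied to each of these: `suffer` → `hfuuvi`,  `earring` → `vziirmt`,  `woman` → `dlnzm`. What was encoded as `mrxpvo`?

Each pair mirrors across the alphabet (s↔h, u↔f, f↔u): positions sum to 25. Each letter is replaced by its mirror in the alphabet: a↔z, b↔y, c↔x, and so on (the Atbash cipher).
Reversing it on mrxpvo: m↔n, r↔i, x↔c, p↔k, v↔e, o↔l.

nickel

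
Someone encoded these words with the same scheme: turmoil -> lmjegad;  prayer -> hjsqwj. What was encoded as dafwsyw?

lineage

It's a constant shift of +18 (ROT18).
Decoding dafwsyw: d−18=l, a−18=i, f−18=n, w−18=e, s−18=a, y−18=g, w−18=e.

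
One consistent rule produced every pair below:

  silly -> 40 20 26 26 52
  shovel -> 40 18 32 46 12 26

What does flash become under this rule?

14 26 4 40 18

With a=1..z=26, the number is 2·pos + 2.
Applying it to flash: f=6→14, l=12→26, a=1→4, s=19→40, h=8→18.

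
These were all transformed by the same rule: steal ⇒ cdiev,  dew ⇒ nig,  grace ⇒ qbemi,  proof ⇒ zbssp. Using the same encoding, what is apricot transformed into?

The rule splits by letter class: vowels +4, consonants +10.
On apricot: a(vowel)+4=e, p(cons)+10=z, r(cons)+10=b, i(vowel)+4=m, c(cons)+10=m, o(vowel)+4=s, t(cons)+10=d.

ezbmmsd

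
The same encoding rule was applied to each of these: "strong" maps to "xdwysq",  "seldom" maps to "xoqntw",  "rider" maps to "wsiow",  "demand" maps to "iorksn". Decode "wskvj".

rifle

Shifts by position in strong: pos 0: s→x (+5), pos 1: t→d (+10), pos 2: r→w (+5), pos 3: o→y (+10) — repeating every 2. The shifts repeat in a cycle of length 2: positions 0,1,… shift by +5, +10, then the pattern repeats.
Undoing it on wskvj: w−5=r, s−10=i, k−5=f, v−10=l, j−5=e.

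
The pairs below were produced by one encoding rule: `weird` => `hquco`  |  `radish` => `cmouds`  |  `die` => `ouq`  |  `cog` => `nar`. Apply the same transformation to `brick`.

mcunv

The shift depends on letter class: consonant w→h is +11, but vowel e→q is +12. Vowels shift forward by 12 and consonants shift forward by 11.
For brick: b(cons)+11=m, r(cons)+11=c, i(vowel)+12=u, c(cons)+11=n, k(cons)+11=v.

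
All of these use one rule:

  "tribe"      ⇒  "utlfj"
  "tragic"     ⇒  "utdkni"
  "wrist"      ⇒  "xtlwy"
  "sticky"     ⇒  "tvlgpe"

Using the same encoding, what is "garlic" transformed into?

In tribe: t→u is +1, r→t is +2, i→l is +3, b→f is +4 — the shift increases by 1 each position. The shift increases by 1 at each position, starting from +1: 1, 2, 3, ….
On garlic: g+1=h, a+2=c, r+3=u, l+4=p, i+5=n, c+6=i.

hcupni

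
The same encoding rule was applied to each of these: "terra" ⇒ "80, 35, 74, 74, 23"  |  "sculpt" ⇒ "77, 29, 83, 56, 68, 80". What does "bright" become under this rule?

26, 74, 47, 41, 44, 80

t(#20)→80 and e(#5)→35: differences scale by 3, so n = 3·pos + 20. With a=1..z=26, the number is 3·pos + 20.
For bright: b=2→26, r=18→74, i=9→47, g=7→41, h=8→44, t=20→80.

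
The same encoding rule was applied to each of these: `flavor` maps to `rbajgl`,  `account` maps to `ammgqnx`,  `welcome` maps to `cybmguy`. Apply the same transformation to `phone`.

f(5)→r(17) and l(11)→b(1) fit y≡19x+0 (mod 26); the inverse of 19 mod 26 is 11. Treating letters as 0–25, the rule is x ↦ 19x + 0 (mod 26).
On phone: p(15)→19·15+0≡25=z; h(7)→19·7+0≡3=d; o(14)→19·14+0≡6=g; n(13)→19·13+0≡13=n; e(4)→19·4+0≡24=y (all mod 26).

zdgny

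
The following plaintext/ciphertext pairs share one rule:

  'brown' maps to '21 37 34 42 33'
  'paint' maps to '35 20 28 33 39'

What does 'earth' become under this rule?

Each letter is replaced by its alphabet position (a=1..z=26) + 19.
On earth: e=5→24, a=1→20, r=18→37, t=20→39, h=8→27.

24 20 37 39 27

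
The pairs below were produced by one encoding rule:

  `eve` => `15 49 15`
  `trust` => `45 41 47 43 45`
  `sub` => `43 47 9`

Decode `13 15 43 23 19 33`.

design

With a=1..z=26, the number is 2·pos + 5.
Decoding 13 15 43 23 19 33: 13→(13−5)÷2=4=d, 15→(15−5)÷2=5=e, 43→(43−5)÷2=19=s, 23→(23−5)÷2=9=i, 19→(19−5)÷2=7=g, 33→(33−5)÷2=14=n.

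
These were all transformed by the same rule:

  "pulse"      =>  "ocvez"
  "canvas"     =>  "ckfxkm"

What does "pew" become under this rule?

goz

Two steps: reverse the string, then apply a Caesar shift of +10.
Applying it to pew: reverse → wep; then shift: w+10=g, e+10=o, p+10=z.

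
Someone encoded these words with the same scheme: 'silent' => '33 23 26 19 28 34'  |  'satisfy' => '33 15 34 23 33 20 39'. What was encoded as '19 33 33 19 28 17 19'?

s is letter #19 and maps to 33: an offset of 14. Each letter is replaced by its alphabet position (a=1..z=26) + 14.
Decoding 19 33 33 19 28 17 19: 19→(19−14)÷1=5=e, 33→(33−14)÷1=19=s, 33→(33−14)÷1=19=s, 19→(19−14)÷1=5=e, 28→(28−14)÷1=14=n, 17→(17−14)÷1=3=c, 19→(19−14)÷1=5=e.

essence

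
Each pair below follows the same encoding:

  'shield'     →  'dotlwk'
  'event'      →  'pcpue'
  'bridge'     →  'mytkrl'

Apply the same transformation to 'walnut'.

hhwufa

It's a Vigenère-style cipher with numeric key [11,7]: position i shifts by key[i mod 2].
Applying it to walnut: w+11=h, a+7=h, l+11=w, n+7=u, u+11=f, t+7=a.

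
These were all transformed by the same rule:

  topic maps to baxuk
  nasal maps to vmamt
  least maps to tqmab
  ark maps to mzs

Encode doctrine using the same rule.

The shift depends on letter class: consonant t→b is +8, but vowel o→a is +12. Two shifts are in play — +12 for a/e/i/o/u, +8 for every other letter.
Applying it to doctrine: d(cons)+8=l, o(vowel)+12=a, c(cons)+8=k, t(cons)+8=b, r(cons)+8=z, i(vowel)+12=u, n(cons)+8=v, e(vowel)+12=q.

lakbzuvq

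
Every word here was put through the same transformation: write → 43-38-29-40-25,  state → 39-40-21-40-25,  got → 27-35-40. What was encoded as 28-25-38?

her

w is letter #23 and maps to 43: an offset of 20. Letters become their 1-based position plus 20 (so a→21, b→22, …).
Decoding 28-25-38: 28→(28−20)÷1=8=h, 25→(25−20)÷1=5=e, 38→(38−20)÷1=18=r.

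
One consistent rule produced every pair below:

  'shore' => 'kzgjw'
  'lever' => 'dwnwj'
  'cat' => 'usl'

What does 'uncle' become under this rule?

mfudw

Compare letters: s→k is +18, h→z is +18, o→g is +18 — a constant shift. This is a Caesar cipher with shift 18.
Applying it to uncle: u+18=m, n+18=f, c+18=u, l+18=d, e+18=w.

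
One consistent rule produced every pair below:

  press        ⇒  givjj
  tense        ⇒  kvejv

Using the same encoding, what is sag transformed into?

jrx

Compare letters: p→g is +17, r→i is +17, e→v is +17 — a constant shift. It's a constant shift of +17 (ROT17).
For sag: s+17=j, a+17=r, g+17=x.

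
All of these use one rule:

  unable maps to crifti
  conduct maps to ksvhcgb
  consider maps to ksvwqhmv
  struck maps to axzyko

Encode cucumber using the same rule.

Shifts by position in unable: pos 0: u→c (+8), pos 1: n→r (+4), pos 2: a→i (+8), pos 3: b→f (+4) — repeating every 2. It's a Vigenère-style cipher with numeric key [8,4]: position i shifts by key[i mod 2].
Applying it to cucumber: c+8=k, u+4=y, c+8=k, u+4=y, m+8=u, b+4=f, e+8=m, r+4=v.

kykyufmv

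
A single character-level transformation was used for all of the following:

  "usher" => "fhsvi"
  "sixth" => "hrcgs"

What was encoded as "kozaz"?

Each pair mirrors across the alphabet (u↔f, s↔h, h↔s): positions sum to 25. Each letter is replaced by its mirror in the alphabet: a↔z, b↔y, c↔x, and so on (the Atbash cipher).
Decoding kozaz: k↔p, o↔l, z↔a, a↔z, z↔a.

plaza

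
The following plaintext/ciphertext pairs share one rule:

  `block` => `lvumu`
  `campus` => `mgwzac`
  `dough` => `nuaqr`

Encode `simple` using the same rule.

cowzvk

The shift depends on letter class: consonant b→l is +10, but vowel o→u is +6. The rule splits by letter class: vowels +6, consonants +10.
For simple: s(cons)+10=c, i(vowel)+6=o, m(cons)+10=w, p(cons)+10=z, l(cons)+10=v, e(vowel)+6=k.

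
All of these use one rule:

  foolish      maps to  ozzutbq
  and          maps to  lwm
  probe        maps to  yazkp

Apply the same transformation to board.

The shift depends on letter class: consonant f→o is +9, but vowel o→z is +11. Two shifts are in play — +11 for a/e/i/o/u, +9 for every other letter.
On board: b(cons)+9=k, o(vowel)+11=z, a(vowel)+11=l, r(cons)+9=a, d(cons)+9=m.

kzlam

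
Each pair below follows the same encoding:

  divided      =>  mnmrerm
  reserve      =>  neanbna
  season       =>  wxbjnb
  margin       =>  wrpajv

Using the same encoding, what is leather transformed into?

anqcjnu

The output letters match the input read backwards, each shifted +9: divided reversed is dedivid. Two steps: reverse the string, then apply a Caesar shift of +9.
On leather: reverse → rehtael; then shift: r+9=a, e+9=n, h+9=q, t+9=c, a+9=j, e+9=n, l+9=u.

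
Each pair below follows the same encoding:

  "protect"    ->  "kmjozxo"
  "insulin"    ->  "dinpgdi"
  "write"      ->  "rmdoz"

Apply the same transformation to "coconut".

xjxjipo

Compare letters: p→k is +21, r→m is +21, o→j is +21 — a constant shift. Each letter is shifted forward by 21 in the alphabet (a Caesar shift of +21).
For coconut: c+21=x, o+21=j, c+21=x, o+21=j, n+21=i, u+21=p, t+21=o.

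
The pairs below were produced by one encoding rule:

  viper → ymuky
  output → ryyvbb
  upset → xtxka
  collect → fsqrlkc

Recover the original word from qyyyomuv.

nutshell

In viper: v→y is +3, i→m is +4, p→u is +5, e→k is +6 — the shift increases by 1 each position. The shift increases by 1 at each position, starting from +3: 3, 4, 5, ….
Decoding qyyyomuv: q−3=n, y−4=u, y−5=t, y−6=s, o−7=h, m−8=e, u−9=l, v−10=l.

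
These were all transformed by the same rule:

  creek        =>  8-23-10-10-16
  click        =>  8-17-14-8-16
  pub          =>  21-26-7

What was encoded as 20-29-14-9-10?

oxide

c is letter #3 and maps to 8: an offset of 5. Letters become their 1-based position plus 5 (so a→6, b→7, …).
Reversing it on 20-29-14-9-10: 20→(20−5)÷1=15=o, 29→(29−5)÷1=24=x, 14→(14−5)÷1=9=i, 9→(9−5)÷1=4=d, 10→(10−5)÷1=5=e.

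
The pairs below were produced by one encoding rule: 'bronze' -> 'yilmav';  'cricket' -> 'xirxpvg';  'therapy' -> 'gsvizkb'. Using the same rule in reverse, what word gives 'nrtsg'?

might

Each pair mirrors across the alphabet (b↔y, r↔i, o↔l): positions sum to 25. Letters are reflected about the middle of the alphabet (position → 25−position): Atbash.
Decoding nrtsg: n↔m, r↔i, t↔g, s↔h, g↔t.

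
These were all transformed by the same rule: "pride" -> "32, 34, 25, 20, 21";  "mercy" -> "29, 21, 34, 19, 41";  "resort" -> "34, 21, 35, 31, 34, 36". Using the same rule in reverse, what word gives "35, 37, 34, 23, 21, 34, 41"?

Each letter is replaced by its alphabet position (a=1..z=26) + 16.
Reversing it on 35, 37, 34, 23, 21, 34, 41: 35→(35−16)÷1=19=s, 37→(37−16)÷1=21=u, 34→(34−16)÷1=18=r, 23→(23−16)÷1=7=g, 21→(21−16)÷1=5=e, 34→(34−16)÷1=18=r, 41→(41−16)÷1=25=y.

surgery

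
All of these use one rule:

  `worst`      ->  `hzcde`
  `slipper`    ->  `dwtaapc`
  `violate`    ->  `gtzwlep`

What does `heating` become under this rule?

spletyr

Compare letters: w→h is +11, o→z is +11, r→c is +11 — a constant shift. Every letter moves 11 places later in the alphabet, wrapping around z→a.
On heating: h+11=s, e+11=p, a+11=l, t+11=e, i+11=t, n+11=y, g+11=r.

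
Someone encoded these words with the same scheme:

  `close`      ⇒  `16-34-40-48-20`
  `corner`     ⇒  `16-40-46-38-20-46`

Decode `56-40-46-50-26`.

worth

c(#3)→16 and l(#12)→34: differences scale by 2, so n = 2·pos + 10. The formula is n = 2×(alphabet index, a=1) + 10.
Undoing it on 56-40-46-50-26: 56→(56−10)÷2=23=w, 40→(40−10)÷2=15=o, 46→(46−10)÷2=18=r, 50→(50−10)÷2=20=t, 26→(26−10)÷2=8=h.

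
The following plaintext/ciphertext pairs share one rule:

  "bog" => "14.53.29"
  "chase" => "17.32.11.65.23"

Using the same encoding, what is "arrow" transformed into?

b(#2)→14 and o(#15)→53: differences scale by 3, so n = 3·pos + 8. With a=1..z=26, the number is 3·pos + 8.
On arrow: a=1→11, r=18→62, r=18→62, o=15→53, w=23→77.

11.62.62.53.77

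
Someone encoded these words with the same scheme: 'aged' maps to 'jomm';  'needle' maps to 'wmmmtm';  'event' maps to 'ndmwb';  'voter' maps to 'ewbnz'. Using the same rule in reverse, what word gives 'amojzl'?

Shifts by position in aged: pos 0: a→j (+9), pos 1: g→o (+8), pos 2: e→m (+8), pos 3: d→m (+9) — repeating every 3. The shifts repeat in a cycle of length 3: positions 0,1,… shift by +9, +8, +8, then the pattern repeats.
Reversing it on amojzl: a−9=r, m−8=e, o−8=g, j−9=a, z−8=r, l−8=d.

regard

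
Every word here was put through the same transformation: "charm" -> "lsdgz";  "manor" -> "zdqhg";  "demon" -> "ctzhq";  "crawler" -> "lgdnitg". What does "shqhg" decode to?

honor

c(2)→l(11) and h(7)→s(18) fit y≡17x+3 (mod 26); the inverse of 17 mod 26 is 23. This is an affine cipher: with a=0,…,z=25, each position x becomes (17x+3) mod 26.
Reversing it on shqhg: s(18)→23·(18−3)≡7=h; h(7)→23·(7−3)≡14=o; q(16)→23·(16−3)≡13=n; h(7)→23·(7−3)≡14=o; g(6)→23·(6−3)≡17=r (all mod 26).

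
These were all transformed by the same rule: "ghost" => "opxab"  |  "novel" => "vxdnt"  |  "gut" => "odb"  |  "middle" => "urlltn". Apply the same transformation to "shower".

The shift depends on letter class: consonant g→o is +8, but vowel o→x is +9. The rule splits by letter class: vowels +9, consonants +8.
On shower: s(cons)+8=a, h(cons)+8=p, o(vowel)+9=x, w(cons)+8=e, e(vowel)+9=n, r(cons)+8=z.

apxenz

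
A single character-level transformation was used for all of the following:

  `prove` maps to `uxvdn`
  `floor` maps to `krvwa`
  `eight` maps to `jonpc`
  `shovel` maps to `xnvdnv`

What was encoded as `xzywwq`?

In prove: p→u is +5, r→x is +6, o→v is +7, v→d is +8 — the shift increases by 1 each position. The shift increases by 1 at each position, starting from +5: 5, 6, 7, ….
Undoing it on xzywwq: x−5=s, z−6=t, y−7=r, w−8=o, w−9=n, q−10=g.

strong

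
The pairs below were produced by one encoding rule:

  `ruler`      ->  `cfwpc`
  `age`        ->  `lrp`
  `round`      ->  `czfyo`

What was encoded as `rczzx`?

Compare letters: r→c is +11, u→f is +11, l→w is +11 — a constant shift. Every letter moves 11 places later in the alphabet, wrapping around z→a.
Reversing it on rczzx: r−11=g, c−11=r, z−11=o, z−11=o, x−11=m.

groom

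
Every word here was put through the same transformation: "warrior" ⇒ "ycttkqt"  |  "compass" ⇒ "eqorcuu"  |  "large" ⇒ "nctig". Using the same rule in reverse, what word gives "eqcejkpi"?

Compare letters: w→y is +2, a→c is +2, r→t is +2 — a constant shift. Each letter is shifted forward by 2 in the alphabet (a Caesar shift of +2).
Reversing it on eqcejkpi: e−2=c, q−2=o, c−2=a, e−2=c, j−2=h, k−2=i, p−2=n, i−2=g.

coaching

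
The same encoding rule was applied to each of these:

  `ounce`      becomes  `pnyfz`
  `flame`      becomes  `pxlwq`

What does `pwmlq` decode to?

The output letters match the input read backwards, each shifted +11: ounce reversed is ecnuo. Two steps: reverse the string, then apply a Caesar shift of +11.
Undoing it on pwmlq: shift back: p−11=e, w−11=l, m−11=b, l−11=a, q−11=f → elbaf; then reverse → fable.

fable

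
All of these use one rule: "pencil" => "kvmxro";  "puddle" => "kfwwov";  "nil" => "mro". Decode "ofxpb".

This is the alphabet-reversal cipher (Atbash): a becomes z, b becomes y, etc.
Undoing it on ofxpb: o↔l, f↔u, x↔c, p↔k, b↔y.

lucky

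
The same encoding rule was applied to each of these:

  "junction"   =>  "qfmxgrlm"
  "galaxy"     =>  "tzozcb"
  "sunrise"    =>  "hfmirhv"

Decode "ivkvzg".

repeat

Each pair mirrors across the alphabet (j↔q, u↔f, n↔m): positions sum to 25. Each letter is replaced by its mirror in the alphabet: a↔z, b↔y, c↔x, and so on (the Atbash cipher).
Reversing it on ivkvzg: i↔r, v↔e, k↔p, v↔e, z↔a, g↔t.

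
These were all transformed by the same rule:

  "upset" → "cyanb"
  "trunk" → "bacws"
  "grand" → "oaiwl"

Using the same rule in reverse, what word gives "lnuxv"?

Shifts by position in upset: pos 0: u→c (+8), pos 1: p→y (+9), pos 2: s→a (+8), pos 3: e→n (+9) — repeating every 2. The shifts repeat in a cycle of length 2: positions 0,1,… shift by +8, +9, then the pattern repeats.
Undoing it on lnuxv: l−8=d, n−9=e, u−8=m, x−9=o, v−8=n.

demon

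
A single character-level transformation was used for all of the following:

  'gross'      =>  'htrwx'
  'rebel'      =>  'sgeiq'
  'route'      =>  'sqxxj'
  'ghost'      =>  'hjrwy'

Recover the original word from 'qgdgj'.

peace

In gross: g→h is +1, r→t is +2, o→r is +3, s→w is +4 — the shift increases by 1 each position. Each letter shifts forward by (position + 1), i.e. 1, 2, 3, … — the shift grows by one for each successive letter.
Undoing it on qgdgj: q−1=p, g−2=e, d−3=a, g−4=c, j−5=e.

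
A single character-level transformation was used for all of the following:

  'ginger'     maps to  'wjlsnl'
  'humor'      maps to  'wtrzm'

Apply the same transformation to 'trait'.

ynfwy

The output letters match the input read backwards, each shifted +5: ginger reversed is regnig. The word is reversed, then every letter is shifted forward by 5.
Applying it to trait: reverse → tiart; then shift: t+5=y, i+5=n, a+5=f, r+5=w, t+5=y.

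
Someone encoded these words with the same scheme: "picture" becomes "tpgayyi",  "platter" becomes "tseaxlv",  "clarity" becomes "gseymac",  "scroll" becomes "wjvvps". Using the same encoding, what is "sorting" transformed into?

wvvamuk

Shifts by position in picture: pos 0: p→t (+4), pos 1: i→p (+7), pos 2: c→g (+4), pos 3: t→a (+7) — repeating every 2. The shifts repeat in a cycle of length 2: positions 0,1,… shift by +4, +7, then the pattern repeats.
On sorting: s+4=w, o+7=v, r+4=v, t+7=a, i+4=m, n+7=u, g+4=k.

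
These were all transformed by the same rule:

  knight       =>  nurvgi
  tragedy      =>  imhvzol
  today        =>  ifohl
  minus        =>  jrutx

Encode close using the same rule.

Treating letters as 0–25, the rule is x ↦ 11x + 7 (mod 26).
On close: c(2)→11·2+7≡3=d; l(11)→11·11+7≡24=y; o(14)→11·14+7≡5=f; s(18)→11·18+7≡23=x; e(4)→11·4+7≡25=z (all mod 26).

dyfxz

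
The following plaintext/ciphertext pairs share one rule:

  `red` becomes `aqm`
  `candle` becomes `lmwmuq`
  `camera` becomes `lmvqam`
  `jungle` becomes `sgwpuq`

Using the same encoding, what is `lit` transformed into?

The shift depends on letter class: consonant r→a is +9, but vowel e→q is +12. The rule splits by letter class: vowels +12, consonants +9.
For lit: l(cons)+9=u, i(vowel)+12=u, t(cons)+9=c.

uuc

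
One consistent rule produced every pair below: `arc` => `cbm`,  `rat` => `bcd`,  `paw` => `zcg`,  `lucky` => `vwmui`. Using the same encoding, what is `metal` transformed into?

wgdcv

The shift depends on letter class: consonant r→b is +10, but vowel a→c is +2. The rule splits by letter class: vowels +2, consonants +10.
For metal: m(cons)+10=w, e(vowel)+2=g, t(cons)+10=d, a(vowel)+2=c, l(cons)+10=v.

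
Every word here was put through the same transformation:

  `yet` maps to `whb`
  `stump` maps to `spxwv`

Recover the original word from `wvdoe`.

The output letters match the input read backwards, each shifted +3: yet reversed is tey. Two steps: reverse the string, then apply a Caesar shift of +3.
Reversing it on wvdoe: shift back: w−3=t, v−3=s, d−3=a, o−3=l, e−3=b → tsalb; then reverse → blast.

blast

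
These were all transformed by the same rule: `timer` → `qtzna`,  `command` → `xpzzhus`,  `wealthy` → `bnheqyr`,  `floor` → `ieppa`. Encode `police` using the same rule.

kpetxn

t(19)→q(16) and i(8)→t(19) fit y≡21x+7 (mod 26); the inverse of 21 mod 26 is 5. Treating letters as 0–25, the rule is x ↦ 21x + 7 (mod 26).
On police: p(15)→21·15+7≡10=k; o(14)→21·14+7≡15=p; l(11)→21·11+7≡4=e; i(8)→21·8+7≡19=t; c(2)→21·2+7≡23=x; e(4)→21·4+7≡13=n (all mod 26).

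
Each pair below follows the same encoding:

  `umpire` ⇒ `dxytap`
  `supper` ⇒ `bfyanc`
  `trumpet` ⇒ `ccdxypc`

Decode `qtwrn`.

hinge

Shifts by position in umpire: pos 0: u→d (+9), pos 1: m→x (+11), pos 2: p→y (+9), pos 3: i→t (+11) — repeating every 2. The shifts repeat in a cycle of length 2: positions 0,1,… shift by +9, +11, then the pattern repeats.
Decoding qtwrn: q−9=h, t−11=i, w−9=n, r−11=g, n−9=e.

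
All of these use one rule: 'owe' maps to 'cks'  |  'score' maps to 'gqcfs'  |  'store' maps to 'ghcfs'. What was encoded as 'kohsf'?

water

Compare letters: o→c is +14, w→k is +14, e→s is +14 — a constant shift. Each letter is shifted forward by 14 in the alphabet (a Caesar shift of +14).
Decoding kohsf: k−14=w, o−14=a, h−14=t, s−14=e, f−14=r.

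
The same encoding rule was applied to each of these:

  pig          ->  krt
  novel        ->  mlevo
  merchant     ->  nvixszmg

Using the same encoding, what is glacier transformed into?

Each letter is replaced by its mirror in the alphabet: a↔z, b↔y, c↔x, and so on (the Atbash cipher).
For glacier: g↔t, l↔o, a↔z, c↔x, i↔r, e↔v, r↔i.

tozxrvi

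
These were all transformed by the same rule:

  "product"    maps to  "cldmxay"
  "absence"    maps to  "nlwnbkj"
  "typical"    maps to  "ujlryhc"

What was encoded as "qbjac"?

The word is reversed, then every letter is shifted forward by 9.
Reversing it on qbjac: shift back: q−9=h, b−9=s, j−9=a, a−9=r, c−9=t → hsart; then reverse → trash.

trash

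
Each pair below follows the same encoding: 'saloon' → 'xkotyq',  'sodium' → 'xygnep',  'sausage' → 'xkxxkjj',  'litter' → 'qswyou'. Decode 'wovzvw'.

result

Shifts by position in saloon: pos 0: s→x (+5), pos 1: a→k (+10), pos 2: l→o (+3), pos 3: o→t (+5), pos 4: o→y (+10), pos 5: n→q (+3) — repeating every 3. The shifts repeat in a cycle of length 3: positions 0,1,… shift by +5, +10, +3, then the pattern repeats.
Reversing it on wovzvw: w−5=r, o−10=e, v−3=s, z−5=u, v−10=l, w−3=t.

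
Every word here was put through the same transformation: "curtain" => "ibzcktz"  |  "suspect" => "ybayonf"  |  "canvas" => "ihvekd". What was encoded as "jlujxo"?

demand

In curtain: c→i is +6, u→b is +7, r→z is +8, t→c is +9 — the shift increases by 1 each position. The shift increases by 1 at each position, starting from +6: 6, 7, 8, ….
Reversing it on jlujxo: j−6=d, l−7=e, u−8=m, j−9=a, x−10=n, o−11=d.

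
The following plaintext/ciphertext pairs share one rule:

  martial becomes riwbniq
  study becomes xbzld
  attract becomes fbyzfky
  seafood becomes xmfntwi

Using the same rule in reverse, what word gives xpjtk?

It's a Vigenère-style cipher with numeric key [5,8]: position i shifts by key[i mod 2].
Decoding xpjtk: x−5=s, p−8=h, j−5=e, t−8=l, k−5=f.

shelf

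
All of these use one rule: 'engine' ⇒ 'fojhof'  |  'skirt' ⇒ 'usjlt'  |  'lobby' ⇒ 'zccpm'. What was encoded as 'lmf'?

elk

The output letters match the input read backwards, each shifted +1: engine reversed is enigne. Read the word backwards and shift each letter +1.
Decoding lmf: shift back: l−1=k, m−1=l, f−1=e → kle; then reverse → elk.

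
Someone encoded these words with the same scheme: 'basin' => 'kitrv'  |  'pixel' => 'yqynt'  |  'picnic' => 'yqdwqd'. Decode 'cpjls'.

Shifts by position in basin: pos 0: b→k (+9), pos 1: a→i (+8), pos 2: s→t (+1), pos 3: i→r (+9), pos 4: n→v (+8) — repeating every 3. It's a Vigenère-style cipher with numeric key [9,8,1]: position i shifts by key[i mod 3].
Reversing it on cpjls: c−9=t, p−8=h, j−1=i, l−9=c, s−8=k.

thick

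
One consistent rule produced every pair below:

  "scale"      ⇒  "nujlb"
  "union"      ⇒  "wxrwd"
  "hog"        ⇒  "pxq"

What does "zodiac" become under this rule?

ljrmxi

The output letters match the input read backwards, each shifted +9: scale reversed is elacs. Two steps: reverse the string, then apply a Caesar shift of +9.
For zodiac: reverse → caidoz; then shift: c+9=l, a+9=j, i+9=r, d+9=m, o+9=x, z+9=i.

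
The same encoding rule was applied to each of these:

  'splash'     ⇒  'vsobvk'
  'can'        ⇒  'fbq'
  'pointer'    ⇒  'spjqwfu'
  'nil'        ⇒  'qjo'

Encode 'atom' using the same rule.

The shift depends on letter class: consonant s→v is +3, but vowel a→b is +1. Vowels shift forward by 1 and consonants shift forward by 3.
Applying it to atom: a(vowel)+1=b, t(cons)+3=w, o(vowel)+1=p, m(cons)+3=p.

bwpp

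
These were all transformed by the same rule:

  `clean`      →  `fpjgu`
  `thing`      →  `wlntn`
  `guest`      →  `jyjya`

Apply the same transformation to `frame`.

In clean: c→f is +3, l→p is +4, e→j is +5, a→g is +6 — the shift increases by 1 each position. Each letter shifts forward by (position + 3), i.e. 3, 4, 5, … — the shift grows by one for each successive letter.
On frame: f+3=i, r+4=v, a+5=f, m+6=s, e+7=l.

ivfsl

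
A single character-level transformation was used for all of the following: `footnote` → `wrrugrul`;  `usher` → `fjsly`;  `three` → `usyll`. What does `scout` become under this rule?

This is an affine cipher: with a=0,…,z=25, each position x becomes (11x+19) mod 26.
On scout: s(18)→11·18+19≡9=j; c(2)→11·2+19≡15=p; o(14)→11·14+19≡17=r; u(20)→11·20+19≡5=f; t(19)→11·19+19≡20=u (all mod 26).

jprfu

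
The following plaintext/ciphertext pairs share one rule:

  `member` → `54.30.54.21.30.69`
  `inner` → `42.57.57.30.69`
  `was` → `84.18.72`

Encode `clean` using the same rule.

m(#13)→54 and e(#5)→30: differences scale by 3, so n = 3·pos + 15. With a=1..z=26, the number is 3·pos + 15.
For clean: c=3→24, l=12→51, e=5→30, a=1→18, n=14→57.

24.51.30.18.57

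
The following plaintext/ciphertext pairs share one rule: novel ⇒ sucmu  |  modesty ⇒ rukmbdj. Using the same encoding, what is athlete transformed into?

Letter i (0-indexed) is shifted by i+5, so successive shifts are 5, 6, 7, ….
On athlete: a+5=f, t+6=z, h+7=o, l+8=t, e+9=n, t+10=d, e+11=p.

fzotndp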